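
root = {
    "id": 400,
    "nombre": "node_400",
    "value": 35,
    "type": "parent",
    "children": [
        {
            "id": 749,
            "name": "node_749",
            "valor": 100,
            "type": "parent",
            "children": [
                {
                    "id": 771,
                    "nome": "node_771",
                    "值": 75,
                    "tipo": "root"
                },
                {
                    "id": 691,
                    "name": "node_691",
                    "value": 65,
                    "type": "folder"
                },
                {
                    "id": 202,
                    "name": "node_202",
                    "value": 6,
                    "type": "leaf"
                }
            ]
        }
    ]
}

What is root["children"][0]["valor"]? 100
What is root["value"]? 35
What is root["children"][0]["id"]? 749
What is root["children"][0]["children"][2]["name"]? "node_202"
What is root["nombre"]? "node_400"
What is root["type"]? "parent"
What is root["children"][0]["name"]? "node_749"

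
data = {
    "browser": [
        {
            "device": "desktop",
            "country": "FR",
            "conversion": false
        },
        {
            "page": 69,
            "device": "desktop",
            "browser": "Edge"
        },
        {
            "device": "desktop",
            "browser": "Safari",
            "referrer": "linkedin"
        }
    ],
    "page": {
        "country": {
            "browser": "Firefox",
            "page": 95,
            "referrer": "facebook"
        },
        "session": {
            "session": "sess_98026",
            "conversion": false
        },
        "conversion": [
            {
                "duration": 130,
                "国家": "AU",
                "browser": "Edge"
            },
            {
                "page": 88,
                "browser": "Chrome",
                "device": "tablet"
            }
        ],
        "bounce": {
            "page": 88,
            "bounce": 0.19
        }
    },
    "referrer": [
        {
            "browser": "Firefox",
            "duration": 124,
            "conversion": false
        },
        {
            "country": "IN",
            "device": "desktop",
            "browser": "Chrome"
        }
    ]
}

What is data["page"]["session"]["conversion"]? False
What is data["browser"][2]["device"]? "desktop"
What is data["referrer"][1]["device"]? "desktop"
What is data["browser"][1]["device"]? "desktop"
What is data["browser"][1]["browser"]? "Edge"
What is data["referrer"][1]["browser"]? "Chrome"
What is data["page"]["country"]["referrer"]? "facebook"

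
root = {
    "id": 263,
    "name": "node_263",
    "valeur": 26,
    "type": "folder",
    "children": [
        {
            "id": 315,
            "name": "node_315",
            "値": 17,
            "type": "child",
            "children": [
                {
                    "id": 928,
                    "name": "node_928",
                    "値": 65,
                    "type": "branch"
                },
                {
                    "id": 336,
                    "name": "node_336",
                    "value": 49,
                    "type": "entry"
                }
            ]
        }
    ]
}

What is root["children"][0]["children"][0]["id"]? 928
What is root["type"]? "folder"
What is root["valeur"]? 26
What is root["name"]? "node_263"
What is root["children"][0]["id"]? 315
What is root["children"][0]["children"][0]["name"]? "node_928"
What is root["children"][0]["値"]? 17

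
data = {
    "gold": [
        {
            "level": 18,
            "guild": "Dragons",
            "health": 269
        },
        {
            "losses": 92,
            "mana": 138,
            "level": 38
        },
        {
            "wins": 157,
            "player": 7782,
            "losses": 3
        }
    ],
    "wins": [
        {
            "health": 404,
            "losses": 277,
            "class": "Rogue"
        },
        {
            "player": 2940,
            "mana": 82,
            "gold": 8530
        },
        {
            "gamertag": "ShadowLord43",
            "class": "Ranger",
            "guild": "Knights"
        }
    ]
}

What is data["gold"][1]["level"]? 38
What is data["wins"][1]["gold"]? 8530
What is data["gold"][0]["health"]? 269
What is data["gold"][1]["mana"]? 138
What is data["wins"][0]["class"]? "Rogue"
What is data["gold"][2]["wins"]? 157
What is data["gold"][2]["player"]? 7782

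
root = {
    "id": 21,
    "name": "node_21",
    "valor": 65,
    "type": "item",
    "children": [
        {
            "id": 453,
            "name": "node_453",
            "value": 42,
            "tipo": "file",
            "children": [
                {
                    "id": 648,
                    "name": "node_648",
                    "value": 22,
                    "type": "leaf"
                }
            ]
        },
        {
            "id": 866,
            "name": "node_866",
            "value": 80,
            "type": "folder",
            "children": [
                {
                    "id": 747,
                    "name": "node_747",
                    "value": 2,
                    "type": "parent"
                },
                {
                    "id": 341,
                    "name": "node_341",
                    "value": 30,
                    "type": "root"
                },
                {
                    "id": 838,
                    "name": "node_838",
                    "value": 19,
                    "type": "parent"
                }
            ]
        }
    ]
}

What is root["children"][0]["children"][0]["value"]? 22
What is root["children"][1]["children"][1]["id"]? 341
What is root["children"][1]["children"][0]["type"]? "parent"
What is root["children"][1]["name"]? "node_866"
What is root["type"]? "item"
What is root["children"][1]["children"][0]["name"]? "node_747"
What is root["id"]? 21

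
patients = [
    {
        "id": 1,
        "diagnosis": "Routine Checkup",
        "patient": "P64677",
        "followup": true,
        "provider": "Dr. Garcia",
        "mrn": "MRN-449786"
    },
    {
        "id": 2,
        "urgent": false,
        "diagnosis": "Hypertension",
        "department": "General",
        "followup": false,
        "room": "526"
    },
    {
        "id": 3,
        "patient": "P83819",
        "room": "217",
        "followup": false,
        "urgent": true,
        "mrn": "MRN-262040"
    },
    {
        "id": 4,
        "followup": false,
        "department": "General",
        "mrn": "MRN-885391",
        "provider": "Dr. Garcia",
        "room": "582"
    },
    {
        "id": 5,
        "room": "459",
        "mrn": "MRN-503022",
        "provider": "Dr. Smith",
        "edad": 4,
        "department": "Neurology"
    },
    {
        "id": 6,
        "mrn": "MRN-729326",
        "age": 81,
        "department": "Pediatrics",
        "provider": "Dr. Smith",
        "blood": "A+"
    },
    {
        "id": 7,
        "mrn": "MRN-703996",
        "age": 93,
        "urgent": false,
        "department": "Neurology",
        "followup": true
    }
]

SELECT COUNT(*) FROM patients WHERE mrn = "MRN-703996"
1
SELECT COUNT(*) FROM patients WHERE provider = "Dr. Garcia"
2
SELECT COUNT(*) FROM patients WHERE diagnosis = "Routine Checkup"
1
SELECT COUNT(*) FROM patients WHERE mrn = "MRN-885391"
1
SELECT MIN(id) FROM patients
1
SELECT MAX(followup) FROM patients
True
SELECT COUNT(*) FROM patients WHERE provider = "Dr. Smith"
2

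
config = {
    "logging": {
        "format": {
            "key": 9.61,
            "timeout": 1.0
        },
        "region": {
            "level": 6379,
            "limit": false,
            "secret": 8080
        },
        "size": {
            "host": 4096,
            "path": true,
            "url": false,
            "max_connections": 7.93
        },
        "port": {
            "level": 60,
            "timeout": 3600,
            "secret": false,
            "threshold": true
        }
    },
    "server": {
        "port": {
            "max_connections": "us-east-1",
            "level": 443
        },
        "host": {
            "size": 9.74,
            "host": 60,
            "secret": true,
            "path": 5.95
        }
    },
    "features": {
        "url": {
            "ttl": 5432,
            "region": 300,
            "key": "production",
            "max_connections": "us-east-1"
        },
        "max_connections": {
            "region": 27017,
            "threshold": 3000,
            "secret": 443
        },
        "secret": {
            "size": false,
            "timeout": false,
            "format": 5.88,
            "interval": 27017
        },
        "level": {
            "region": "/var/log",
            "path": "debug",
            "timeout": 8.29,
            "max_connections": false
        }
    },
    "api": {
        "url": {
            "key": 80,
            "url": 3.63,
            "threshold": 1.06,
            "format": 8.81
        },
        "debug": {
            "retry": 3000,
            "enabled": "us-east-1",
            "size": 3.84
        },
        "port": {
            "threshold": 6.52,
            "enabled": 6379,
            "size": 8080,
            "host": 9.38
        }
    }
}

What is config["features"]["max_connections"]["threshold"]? 3000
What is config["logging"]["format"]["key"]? 9.61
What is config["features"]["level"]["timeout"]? 8.29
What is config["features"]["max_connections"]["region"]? 27017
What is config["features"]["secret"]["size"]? False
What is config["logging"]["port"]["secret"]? False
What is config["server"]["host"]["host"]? 60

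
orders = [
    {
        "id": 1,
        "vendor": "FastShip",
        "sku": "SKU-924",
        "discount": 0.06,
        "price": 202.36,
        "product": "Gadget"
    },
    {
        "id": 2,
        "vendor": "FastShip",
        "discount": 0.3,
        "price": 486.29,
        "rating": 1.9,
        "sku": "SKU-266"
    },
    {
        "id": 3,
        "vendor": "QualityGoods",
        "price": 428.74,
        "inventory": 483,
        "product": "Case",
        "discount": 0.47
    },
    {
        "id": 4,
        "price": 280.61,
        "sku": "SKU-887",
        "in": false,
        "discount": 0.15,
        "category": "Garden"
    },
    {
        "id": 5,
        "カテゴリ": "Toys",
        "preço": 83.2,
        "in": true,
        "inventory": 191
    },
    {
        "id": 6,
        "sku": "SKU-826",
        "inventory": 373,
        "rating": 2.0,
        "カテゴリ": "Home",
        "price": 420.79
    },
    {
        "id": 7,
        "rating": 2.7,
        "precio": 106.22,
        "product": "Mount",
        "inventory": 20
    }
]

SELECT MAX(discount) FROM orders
0.47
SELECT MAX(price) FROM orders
486.29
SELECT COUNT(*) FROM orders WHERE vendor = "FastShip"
2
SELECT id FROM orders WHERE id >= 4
[4, 5, 6, 7]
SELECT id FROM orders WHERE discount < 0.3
[1, 4]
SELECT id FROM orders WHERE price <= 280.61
[1, 4]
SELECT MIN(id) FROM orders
1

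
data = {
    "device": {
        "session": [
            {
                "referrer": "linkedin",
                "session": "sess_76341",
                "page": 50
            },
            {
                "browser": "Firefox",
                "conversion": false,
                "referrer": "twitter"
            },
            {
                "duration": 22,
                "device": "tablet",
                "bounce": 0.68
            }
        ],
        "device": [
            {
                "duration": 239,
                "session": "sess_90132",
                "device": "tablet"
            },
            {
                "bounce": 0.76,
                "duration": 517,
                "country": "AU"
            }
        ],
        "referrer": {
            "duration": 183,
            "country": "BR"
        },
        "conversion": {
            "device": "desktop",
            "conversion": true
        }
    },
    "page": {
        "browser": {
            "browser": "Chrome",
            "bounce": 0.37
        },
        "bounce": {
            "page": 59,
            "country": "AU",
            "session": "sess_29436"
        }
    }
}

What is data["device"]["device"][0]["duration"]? 239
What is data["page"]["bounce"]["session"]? "sess_29436"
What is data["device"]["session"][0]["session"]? "sess_76341"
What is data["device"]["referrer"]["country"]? "BR"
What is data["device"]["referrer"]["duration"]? 183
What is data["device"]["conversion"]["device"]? "desktop"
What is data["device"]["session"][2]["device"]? "tablet"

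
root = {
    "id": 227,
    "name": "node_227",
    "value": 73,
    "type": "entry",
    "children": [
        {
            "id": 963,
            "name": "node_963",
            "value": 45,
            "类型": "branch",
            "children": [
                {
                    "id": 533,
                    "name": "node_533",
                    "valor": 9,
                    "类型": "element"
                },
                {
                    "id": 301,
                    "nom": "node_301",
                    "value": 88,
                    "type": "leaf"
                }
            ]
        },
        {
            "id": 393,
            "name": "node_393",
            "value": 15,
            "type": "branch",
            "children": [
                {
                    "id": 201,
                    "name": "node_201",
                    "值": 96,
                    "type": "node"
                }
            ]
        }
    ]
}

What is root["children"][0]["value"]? 45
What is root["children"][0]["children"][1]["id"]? 301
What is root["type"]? "entry"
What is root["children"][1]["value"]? 15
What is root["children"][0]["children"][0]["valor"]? 9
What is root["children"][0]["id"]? 963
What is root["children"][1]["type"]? "branch"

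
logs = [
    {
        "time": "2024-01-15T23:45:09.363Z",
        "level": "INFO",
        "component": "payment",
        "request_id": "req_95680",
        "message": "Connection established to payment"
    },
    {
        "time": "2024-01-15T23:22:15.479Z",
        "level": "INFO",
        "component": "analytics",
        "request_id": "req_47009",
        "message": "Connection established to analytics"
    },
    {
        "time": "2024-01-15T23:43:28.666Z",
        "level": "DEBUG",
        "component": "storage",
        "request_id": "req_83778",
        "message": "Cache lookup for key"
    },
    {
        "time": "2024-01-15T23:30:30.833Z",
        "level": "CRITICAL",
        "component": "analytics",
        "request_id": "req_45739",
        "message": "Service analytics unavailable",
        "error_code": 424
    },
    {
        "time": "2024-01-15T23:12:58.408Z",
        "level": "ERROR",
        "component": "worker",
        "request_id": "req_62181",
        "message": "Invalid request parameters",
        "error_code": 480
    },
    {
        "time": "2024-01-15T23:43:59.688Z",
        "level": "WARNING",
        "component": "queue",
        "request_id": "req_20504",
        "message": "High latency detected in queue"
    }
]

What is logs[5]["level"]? "WARNING"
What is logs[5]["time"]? "2024-01-15T23:43:59.688Z"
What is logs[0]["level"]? "INFO"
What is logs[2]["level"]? "DEBUG"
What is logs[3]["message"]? "Service analytics unavailable"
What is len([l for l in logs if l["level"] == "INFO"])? 2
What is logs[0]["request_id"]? "req_95680"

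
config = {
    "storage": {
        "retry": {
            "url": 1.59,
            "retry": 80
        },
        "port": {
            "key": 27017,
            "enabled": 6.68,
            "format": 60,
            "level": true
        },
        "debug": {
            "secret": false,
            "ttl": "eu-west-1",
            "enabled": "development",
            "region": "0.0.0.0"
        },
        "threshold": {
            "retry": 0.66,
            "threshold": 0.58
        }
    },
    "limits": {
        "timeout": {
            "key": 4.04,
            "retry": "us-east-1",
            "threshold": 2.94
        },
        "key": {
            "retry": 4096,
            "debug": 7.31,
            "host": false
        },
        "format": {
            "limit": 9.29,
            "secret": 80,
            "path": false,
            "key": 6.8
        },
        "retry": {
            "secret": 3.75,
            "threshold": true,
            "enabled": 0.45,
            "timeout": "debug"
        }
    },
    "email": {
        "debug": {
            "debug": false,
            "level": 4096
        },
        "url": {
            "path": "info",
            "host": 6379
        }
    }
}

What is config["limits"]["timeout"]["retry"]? "us-east-1"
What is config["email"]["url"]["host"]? 6379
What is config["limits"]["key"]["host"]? False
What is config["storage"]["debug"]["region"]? "0.0.0.0"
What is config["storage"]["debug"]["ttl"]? "eu-west-1"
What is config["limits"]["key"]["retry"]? 4096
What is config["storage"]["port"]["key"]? 27017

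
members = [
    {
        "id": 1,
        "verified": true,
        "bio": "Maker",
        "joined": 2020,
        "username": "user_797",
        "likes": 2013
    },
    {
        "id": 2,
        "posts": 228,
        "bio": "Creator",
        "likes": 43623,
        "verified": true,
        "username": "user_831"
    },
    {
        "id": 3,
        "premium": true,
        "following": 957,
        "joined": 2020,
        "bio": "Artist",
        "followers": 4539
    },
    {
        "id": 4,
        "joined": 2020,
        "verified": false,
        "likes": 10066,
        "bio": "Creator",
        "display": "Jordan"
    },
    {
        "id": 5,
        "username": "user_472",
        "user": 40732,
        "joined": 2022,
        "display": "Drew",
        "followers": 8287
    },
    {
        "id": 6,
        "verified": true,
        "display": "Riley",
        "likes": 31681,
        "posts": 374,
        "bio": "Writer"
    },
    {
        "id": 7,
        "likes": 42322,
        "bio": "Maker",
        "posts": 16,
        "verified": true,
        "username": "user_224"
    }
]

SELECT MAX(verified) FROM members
True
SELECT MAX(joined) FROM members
2022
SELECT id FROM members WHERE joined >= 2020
[1, 3, 4, 5]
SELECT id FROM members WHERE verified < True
[4]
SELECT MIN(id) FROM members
1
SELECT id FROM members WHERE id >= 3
[3, 4, 5, 6, 7]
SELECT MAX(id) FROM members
7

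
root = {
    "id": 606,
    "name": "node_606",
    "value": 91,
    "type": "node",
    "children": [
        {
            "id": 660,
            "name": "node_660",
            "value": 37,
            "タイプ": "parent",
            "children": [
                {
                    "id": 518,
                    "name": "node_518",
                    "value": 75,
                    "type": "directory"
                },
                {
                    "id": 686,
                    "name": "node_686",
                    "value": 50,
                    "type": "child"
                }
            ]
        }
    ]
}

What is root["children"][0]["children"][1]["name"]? "node_686"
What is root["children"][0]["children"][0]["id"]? 518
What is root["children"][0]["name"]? "node_660"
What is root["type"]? "node"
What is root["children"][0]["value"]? 37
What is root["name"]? "node_606"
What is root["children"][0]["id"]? 660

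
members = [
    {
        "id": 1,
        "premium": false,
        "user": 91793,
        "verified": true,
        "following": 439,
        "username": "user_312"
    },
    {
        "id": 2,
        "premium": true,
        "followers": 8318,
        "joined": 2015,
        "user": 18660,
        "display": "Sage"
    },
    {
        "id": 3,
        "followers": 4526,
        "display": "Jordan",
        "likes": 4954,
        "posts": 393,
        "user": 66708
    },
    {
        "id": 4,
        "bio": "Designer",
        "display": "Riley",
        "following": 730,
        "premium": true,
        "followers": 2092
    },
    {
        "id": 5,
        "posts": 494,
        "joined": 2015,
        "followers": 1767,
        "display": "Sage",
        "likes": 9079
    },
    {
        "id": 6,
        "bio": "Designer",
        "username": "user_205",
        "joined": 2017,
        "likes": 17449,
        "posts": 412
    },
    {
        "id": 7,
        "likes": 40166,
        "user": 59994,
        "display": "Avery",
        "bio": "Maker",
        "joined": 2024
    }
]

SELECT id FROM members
[1, 2, 3, 4, 5, 6, 7]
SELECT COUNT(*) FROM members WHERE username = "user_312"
1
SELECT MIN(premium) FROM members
False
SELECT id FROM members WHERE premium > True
[]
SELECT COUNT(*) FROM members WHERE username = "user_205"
1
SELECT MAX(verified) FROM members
True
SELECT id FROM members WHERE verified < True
[]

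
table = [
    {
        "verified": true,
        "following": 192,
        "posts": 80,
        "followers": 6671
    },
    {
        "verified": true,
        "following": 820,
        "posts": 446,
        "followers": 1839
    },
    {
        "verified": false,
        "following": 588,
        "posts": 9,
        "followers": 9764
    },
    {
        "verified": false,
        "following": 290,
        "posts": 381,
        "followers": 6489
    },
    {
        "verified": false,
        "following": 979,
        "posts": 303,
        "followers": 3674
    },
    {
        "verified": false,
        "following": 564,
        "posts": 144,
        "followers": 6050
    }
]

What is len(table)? 6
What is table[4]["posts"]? 303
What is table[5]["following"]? 564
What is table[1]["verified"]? True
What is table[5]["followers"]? 6050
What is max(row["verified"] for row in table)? True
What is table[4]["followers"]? 3674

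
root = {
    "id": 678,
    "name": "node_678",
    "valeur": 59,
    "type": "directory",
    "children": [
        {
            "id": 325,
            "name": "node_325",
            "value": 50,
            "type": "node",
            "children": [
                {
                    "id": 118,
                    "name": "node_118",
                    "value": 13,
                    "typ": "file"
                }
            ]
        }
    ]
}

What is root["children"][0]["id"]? 325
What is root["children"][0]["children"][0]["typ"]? "file"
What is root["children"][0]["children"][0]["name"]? "node_118"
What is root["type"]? "directory"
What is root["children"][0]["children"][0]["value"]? 13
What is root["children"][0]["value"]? 50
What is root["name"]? "node_678"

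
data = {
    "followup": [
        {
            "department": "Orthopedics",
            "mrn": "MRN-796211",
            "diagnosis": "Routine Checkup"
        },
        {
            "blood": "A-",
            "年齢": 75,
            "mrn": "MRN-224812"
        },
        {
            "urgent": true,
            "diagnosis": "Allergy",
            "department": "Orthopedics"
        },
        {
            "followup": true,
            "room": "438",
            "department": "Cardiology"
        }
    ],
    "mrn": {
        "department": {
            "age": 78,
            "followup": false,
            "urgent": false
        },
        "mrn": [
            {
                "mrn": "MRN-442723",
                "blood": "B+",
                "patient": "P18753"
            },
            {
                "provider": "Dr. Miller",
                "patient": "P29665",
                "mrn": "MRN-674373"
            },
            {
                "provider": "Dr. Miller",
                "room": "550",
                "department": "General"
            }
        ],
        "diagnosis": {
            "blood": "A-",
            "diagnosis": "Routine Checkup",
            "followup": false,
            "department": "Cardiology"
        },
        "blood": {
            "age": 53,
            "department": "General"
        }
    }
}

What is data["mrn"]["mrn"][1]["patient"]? "P29665"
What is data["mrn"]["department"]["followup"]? False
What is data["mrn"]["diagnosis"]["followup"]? False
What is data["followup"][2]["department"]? "Orthopedics"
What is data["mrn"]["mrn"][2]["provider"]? "Dr. Miller"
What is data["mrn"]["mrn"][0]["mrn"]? "MRN-442723"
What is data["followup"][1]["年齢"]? 75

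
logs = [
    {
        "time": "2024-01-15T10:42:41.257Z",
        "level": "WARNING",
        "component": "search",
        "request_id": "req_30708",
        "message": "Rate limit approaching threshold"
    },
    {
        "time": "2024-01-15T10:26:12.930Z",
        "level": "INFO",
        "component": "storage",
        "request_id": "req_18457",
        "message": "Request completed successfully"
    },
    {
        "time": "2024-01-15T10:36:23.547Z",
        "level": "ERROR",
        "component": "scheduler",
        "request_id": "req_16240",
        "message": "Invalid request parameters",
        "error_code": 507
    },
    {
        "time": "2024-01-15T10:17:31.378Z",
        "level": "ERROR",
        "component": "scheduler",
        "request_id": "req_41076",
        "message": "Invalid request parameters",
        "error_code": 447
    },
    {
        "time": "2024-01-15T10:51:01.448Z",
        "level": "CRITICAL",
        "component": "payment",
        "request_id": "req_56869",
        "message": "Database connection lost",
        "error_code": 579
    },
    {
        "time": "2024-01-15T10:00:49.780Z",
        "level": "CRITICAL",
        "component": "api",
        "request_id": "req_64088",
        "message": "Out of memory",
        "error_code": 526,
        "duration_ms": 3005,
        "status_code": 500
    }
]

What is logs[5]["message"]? "Out of memory"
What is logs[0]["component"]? "search"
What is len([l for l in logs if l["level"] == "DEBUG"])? 0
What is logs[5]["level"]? "CRITICAL"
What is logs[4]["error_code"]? 579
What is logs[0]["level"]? "WARNING"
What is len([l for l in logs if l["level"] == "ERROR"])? 2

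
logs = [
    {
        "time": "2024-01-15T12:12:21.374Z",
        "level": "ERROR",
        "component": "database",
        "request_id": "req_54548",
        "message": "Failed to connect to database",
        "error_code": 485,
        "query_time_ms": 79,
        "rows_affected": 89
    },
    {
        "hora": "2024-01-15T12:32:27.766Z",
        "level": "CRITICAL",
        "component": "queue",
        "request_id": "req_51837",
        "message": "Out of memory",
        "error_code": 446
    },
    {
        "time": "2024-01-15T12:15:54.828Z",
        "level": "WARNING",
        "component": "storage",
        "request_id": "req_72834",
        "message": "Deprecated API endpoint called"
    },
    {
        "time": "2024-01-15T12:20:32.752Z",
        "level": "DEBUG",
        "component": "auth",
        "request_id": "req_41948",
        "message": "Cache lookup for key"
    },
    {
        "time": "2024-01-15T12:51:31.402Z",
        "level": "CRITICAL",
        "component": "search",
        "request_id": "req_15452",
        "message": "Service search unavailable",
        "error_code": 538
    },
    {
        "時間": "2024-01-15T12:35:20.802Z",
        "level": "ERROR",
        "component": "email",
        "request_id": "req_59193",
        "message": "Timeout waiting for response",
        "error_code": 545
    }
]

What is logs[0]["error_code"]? 485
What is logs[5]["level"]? "ERROR"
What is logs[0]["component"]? "database"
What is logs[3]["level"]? "DEBUG"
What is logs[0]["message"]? "Failed to connect to database"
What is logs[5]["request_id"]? "req_59193"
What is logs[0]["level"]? "ERROR"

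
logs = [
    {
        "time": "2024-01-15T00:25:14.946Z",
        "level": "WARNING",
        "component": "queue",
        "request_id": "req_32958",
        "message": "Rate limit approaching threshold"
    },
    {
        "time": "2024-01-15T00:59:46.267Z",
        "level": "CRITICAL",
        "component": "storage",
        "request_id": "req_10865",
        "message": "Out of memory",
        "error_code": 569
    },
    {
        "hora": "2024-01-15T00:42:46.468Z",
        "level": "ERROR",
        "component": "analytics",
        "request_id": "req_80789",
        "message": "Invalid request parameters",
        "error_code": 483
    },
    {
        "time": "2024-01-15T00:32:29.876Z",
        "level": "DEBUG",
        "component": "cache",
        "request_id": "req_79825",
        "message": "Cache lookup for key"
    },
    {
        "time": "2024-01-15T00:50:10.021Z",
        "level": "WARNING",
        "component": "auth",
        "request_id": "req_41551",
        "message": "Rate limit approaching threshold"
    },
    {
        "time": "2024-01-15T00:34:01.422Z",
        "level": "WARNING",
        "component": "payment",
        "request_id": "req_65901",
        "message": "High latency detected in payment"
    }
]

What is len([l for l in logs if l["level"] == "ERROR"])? 1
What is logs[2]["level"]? "ERROR"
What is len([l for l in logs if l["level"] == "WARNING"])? 3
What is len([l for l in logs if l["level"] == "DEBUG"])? 1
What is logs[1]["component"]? "storage"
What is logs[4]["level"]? "WARNING"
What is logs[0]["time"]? "2024-01-15T00:25:14.946Z"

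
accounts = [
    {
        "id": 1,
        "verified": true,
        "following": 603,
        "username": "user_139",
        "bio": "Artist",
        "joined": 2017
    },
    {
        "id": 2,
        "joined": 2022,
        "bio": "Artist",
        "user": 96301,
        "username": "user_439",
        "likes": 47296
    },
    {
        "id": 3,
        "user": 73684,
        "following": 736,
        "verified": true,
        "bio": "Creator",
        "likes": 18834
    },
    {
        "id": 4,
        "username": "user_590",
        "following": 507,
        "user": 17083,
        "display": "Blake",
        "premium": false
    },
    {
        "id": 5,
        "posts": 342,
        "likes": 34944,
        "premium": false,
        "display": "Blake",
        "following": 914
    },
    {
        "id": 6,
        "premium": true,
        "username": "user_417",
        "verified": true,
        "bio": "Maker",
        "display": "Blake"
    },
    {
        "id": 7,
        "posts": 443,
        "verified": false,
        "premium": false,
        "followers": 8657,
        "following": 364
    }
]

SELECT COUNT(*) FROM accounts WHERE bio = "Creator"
1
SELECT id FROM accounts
[1, 2, 3, 4, 5, 6, 7]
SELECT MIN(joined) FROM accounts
2017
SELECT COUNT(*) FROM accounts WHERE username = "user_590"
1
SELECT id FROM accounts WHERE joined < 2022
[1]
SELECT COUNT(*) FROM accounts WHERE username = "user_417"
1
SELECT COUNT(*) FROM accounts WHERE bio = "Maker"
1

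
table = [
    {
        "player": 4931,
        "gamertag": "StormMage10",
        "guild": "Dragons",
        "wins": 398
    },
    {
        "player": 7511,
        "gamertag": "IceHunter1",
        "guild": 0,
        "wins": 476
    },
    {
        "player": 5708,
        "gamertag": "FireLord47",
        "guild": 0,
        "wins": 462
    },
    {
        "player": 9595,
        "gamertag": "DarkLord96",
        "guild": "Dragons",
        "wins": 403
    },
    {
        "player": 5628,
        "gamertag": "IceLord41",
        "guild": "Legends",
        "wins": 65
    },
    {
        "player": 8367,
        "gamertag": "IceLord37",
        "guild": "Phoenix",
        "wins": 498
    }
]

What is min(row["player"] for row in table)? 4931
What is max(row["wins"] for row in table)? 498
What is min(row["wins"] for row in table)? 65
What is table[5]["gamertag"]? "IceLord37"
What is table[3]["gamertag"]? "DarkLord96"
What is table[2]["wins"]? 462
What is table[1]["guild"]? 0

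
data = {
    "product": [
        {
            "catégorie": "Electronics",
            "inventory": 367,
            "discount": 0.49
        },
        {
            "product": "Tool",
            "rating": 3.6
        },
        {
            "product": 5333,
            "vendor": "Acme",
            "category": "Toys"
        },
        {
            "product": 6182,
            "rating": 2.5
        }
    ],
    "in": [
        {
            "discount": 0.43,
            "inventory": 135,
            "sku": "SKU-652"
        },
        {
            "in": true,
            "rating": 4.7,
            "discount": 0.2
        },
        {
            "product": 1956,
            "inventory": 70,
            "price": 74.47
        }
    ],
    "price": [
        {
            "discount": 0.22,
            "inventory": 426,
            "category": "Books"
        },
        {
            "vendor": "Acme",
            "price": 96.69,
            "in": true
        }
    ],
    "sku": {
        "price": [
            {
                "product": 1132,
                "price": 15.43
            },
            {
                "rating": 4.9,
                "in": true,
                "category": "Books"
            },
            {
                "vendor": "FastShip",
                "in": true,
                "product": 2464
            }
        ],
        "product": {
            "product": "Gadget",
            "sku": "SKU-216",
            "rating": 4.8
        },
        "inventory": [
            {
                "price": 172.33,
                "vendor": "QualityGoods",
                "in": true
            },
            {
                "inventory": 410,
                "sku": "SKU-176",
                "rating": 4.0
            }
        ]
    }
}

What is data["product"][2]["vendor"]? "Acme"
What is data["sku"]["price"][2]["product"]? 2464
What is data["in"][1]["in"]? True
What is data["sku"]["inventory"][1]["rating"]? 4.0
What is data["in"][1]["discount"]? 0.2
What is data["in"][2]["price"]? 74.47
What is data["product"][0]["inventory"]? 367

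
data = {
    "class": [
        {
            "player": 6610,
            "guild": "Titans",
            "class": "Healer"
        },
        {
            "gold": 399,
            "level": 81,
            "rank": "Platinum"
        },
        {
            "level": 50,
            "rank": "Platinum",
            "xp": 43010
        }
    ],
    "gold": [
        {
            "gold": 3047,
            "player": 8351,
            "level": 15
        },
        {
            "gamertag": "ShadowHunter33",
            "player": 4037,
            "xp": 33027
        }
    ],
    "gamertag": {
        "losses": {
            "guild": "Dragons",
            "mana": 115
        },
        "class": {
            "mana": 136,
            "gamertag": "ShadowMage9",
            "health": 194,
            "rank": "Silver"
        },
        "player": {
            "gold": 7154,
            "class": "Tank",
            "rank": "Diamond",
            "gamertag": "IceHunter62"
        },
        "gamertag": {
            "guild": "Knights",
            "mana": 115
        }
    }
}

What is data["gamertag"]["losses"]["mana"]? 115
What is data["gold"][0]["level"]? 15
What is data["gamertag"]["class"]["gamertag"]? "ShadowMage9"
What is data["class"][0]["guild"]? "Titans"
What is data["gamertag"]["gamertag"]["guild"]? "Knights"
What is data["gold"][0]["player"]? 8351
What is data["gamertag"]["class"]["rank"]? "Silver"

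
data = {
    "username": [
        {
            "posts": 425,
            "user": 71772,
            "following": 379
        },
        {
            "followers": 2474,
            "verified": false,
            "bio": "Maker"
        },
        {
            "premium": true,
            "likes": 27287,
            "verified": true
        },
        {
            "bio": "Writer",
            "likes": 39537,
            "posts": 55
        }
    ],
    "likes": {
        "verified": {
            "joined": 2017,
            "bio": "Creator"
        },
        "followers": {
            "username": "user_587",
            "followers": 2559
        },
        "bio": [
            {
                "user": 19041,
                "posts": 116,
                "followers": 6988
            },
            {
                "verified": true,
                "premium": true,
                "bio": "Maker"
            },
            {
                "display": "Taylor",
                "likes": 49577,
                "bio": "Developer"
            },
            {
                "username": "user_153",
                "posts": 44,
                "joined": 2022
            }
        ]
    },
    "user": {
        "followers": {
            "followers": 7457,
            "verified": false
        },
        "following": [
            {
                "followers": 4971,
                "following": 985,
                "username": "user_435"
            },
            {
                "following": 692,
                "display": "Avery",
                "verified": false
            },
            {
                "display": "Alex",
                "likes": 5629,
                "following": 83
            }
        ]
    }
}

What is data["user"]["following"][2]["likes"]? 5629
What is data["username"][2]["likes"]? 27287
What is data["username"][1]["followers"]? 2474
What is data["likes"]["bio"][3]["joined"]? 2022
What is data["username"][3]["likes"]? 39537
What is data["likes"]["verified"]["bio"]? "Creator"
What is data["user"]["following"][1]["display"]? "Avery"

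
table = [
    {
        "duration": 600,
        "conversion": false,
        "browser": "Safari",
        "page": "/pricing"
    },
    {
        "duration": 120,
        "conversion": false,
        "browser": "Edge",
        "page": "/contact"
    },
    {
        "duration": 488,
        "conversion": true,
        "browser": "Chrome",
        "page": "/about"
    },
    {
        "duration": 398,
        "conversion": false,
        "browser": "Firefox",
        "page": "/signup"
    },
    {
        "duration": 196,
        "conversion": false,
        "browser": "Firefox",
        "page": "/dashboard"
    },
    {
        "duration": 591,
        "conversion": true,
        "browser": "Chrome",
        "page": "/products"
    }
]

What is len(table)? 6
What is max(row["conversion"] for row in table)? True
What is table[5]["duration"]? 591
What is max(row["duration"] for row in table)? 600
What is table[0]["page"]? "/pricing"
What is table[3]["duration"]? 398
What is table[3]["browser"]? "Firefox"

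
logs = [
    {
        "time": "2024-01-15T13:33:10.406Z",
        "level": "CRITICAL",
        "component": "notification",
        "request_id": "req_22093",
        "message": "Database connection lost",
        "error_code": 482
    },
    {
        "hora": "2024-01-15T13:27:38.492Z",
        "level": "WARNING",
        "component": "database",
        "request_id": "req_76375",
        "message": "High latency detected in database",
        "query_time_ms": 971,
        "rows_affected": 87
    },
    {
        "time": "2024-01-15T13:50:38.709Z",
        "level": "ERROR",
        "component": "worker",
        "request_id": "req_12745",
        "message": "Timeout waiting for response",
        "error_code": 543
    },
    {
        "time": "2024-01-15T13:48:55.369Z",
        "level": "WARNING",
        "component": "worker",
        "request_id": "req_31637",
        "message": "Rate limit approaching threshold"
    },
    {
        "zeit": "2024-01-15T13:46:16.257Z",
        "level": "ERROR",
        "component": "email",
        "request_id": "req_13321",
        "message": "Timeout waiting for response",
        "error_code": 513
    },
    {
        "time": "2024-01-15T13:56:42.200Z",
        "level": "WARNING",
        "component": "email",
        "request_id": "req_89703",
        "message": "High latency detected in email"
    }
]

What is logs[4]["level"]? "ERROR"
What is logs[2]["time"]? "2024-01-15T13:50:38.709Z"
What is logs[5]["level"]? "WARNING"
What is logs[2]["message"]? "Timeout waiting for response"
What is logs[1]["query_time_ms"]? 971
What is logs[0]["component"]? "notification"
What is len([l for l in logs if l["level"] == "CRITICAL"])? 1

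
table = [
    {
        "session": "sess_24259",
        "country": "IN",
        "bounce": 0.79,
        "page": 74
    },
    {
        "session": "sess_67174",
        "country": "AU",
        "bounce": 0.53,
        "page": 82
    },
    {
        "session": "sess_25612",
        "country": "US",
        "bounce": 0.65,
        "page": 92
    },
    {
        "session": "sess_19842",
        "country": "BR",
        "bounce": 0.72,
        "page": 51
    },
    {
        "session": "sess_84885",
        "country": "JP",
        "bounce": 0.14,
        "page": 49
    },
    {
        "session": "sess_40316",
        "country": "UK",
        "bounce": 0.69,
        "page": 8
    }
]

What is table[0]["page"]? 74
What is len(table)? 6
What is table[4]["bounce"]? 0.14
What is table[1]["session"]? "sess_67174"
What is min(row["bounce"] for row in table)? 0.14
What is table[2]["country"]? "US"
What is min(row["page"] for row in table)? 8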